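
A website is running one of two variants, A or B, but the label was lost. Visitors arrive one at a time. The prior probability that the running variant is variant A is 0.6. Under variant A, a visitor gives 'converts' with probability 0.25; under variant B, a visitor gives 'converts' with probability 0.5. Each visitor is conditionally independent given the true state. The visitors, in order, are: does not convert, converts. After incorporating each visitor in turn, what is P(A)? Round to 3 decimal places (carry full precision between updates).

After 'does not convert': P(A) = 0.75·0.6000 / (0.75·0.6000 + 0.5·0.4000) ≈ 0.6923
After 'converts': P(A) = 0.25·0.6923 / (0.25·0.6923 + 0.5·0.3077) ≈ 0.5294

0.529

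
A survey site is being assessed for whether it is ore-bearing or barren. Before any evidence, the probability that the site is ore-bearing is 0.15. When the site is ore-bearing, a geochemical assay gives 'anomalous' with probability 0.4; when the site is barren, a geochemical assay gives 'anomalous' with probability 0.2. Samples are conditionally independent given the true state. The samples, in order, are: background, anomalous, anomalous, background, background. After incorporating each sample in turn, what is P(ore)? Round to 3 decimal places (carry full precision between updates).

After 'background': P(ore) = 0.6·0.1500 / (0.6·0.1500 + 0.8·0.8500) ≈ 0.1169
After 'anomalous': P(ore) = 0.4·0.1169 / (0.4·0.1169 + 0.2·0.8831) ≈ 0.2093
After 'anomalous': P(ore) = 0.4·0.2093 / (0.4·0.2093 + 0.2·0.7907) ≈ 0.3462
After 'background': P(ore) = 0.6·0.3462 / (0.6·0.3462 + 0.8·0.6538) ≈ 0.2842
After 'background': P(ore) = 0.6·0.2842 / (0.6·0.2842 + 0.8·0.7158) ≈ 0.2295

0.229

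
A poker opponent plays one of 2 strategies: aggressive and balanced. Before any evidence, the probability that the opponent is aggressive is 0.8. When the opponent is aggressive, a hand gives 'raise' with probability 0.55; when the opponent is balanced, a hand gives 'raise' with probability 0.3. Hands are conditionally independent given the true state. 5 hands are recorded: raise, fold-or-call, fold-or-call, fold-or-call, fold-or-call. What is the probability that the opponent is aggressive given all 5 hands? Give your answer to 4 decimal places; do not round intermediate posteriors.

0.5560

Apply Bayes' rule sequentially, carrying P(aggressive) forward.
After 'raise': P(aggressive) = 0.55·0.8000 / (0.55·0.8000 + 0.3·0.2000) ≈ 0.8800
After 'fold-or-call': P(aggressive) = 0.45·0.8800 / (0.45·0.8800 + 0.7·0.1200) ≈ 0.8250
After 'fold-or-call': P(aggressive) = 0.45·0.8250 / (0.45·0.8250 + 0.7·0.1750) ≈ 0.7519
After 'fold-or-call': P(aggressive) = 0.45·0.7519 / (0.45·0.7519 + 0.7·0.2481) ≈ 0.6608
After 'fold-or-call': P(aggressive) = 0.45·0.6608 / (0.45·0.6608 + 0.7·0.3392) ≈ 0.5560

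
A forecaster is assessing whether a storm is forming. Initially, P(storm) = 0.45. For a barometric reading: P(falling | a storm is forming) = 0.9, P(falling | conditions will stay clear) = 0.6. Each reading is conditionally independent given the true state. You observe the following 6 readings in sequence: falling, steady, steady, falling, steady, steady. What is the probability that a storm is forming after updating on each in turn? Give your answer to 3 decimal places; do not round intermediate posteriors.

After 'falling': P(storm) = 0.9·0.4500 / (0.9·0.4500 + 0.6·0.5500) ≈ 0.5510
After 'steady': P(storm) = 0.1·0.5510 / (0.1·0.5510 + 0.4·0.4490) ≈ 0.2348
After 'steady': P(storm) = 0.1·0.2348 / (0.1·0.2348 + 0.4·0.7652) ≈ 0.0712
After 'falling': P(storm) = 0.9·0.0712 / (0.9·0.0712 + 0.6·0.9288) ≈ 0.1032
After 'steady': P(storm) = 0.1·0.1032 / (0.1·0.1032 + 0.4·0.8968) ≈ 0.0280
After 'steady': P(storm) = 0.1·0.0280 / (0.1·0.0280 + 0.4·0.9720) ≈ 0.0071

0.007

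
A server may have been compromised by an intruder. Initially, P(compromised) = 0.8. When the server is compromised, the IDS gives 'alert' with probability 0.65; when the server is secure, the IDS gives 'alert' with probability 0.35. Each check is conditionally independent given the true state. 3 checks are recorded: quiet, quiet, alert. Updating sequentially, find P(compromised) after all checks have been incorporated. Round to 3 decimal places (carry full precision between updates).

After 'quiet': P(compromised) = 0.35·0.8000 / (0.35·0.8000 + 0.65·0.2000) ≈ 0.6829
After 'quiet': P(compromised) = 0.35·0.6829 / (0.35·0.6829 + 0.65·0.3171) ≈ 0.5370
After 'alert': P(compromised) = 0.65·0.5370 / (0.65·0.5370 + 0.35·0.4630) ≈ 0.6829

0.683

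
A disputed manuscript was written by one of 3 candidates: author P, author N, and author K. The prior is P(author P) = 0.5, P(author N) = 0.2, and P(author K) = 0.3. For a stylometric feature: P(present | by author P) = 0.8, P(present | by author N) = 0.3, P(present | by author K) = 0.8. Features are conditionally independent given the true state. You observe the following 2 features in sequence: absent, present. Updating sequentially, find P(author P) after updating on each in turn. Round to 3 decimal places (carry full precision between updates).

0.471

After 'absent': normaliser = 0.2·0.5000 + 0.7·0.2000 + 0.2·0.3000; P(author P) ≈ 0.3333, P(author N) ≈ 0.4667, P(author K) ≈ 0.2000
After 'present': normaliser = 0.8·0.3333 + 0.3·0.4667 + 0.8·0.2000; P(author P) ≈ 0.4706, P(author N) ≈ 0.2471, P(author K) ≈ 0.2824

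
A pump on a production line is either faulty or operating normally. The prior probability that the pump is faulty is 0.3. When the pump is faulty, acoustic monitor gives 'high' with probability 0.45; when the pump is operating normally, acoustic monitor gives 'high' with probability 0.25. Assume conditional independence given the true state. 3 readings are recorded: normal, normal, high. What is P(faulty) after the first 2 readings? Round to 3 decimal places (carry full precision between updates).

0.187

After 'normal': P(faulty) = 0.55·0.3000 / (0.55·0.3000 + 0.75·0.7000) ≈ 0.2391
After 'normal': P(faulty) = 0.55·0.2391 / (0.55·0.2391 + 0.75·0.7609) ≈ 0.1873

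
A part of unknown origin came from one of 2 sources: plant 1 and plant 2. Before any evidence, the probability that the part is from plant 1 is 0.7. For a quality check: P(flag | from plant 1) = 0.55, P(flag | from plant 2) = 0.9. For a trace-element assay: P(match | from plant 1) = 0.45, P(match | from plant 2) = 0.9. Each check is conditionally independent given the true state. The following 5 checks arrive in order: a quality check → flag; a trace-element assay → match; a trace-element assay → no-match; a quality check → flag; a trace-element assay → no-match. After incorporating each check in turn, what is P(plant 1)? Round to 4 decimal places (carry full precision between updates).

0.9295

After a quality check='flag': P(plant 1) = 0.55·0.7000 / (0.55·0.7000 + 0.9·0.3000) ≈ 0.5878
After a trace-element assay='match': P(plant 1) = 0.45·0.5878 / (0.45·0.5878 + 0.9·0.4122) ≈ 0.4162
After a trace-element assay='no-match': P(plant 1) = 0.55·0.4162 / (0.55·0.4162 + 0.1·0.5838) ≈ 0.7968
After a quality check='flag': P(plant 1) = 0.55·0.7968 / (0.55·0.7968 + 0.9·0.2032) ≈ 0.7056
After a trace-element assay='no-match': P(plant 1) = 0.55·0.7056 / (0.55·0.7056 + 0.1·0.2944) ≈ 0.9295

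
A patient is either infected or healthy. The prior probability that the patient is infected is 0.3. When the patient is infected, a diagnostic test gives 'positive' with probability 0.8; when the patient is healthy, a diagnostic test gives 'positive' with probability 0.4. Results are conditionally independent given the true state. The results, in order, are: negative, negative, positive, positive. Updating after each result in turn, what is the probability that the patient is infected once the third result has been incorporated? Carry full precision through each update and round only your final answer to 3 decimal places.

Each posterior becomes the prior for the next update.
After 'negative': P(infected) = 0.2·0.3000 / (0.2·0.3000 + 0.6·0.7000) ≈ 0.1250
After 'negative': P(infected) = 0.2·0.1250 / (0.2·0.1250 + 0.6·0.8750) ≈ 0.0455
After 'positive': P(infected) = 0.8·0.0455 / (0.8·0.0455 + 0.4·0.9545) ≈ 0.0870

0.087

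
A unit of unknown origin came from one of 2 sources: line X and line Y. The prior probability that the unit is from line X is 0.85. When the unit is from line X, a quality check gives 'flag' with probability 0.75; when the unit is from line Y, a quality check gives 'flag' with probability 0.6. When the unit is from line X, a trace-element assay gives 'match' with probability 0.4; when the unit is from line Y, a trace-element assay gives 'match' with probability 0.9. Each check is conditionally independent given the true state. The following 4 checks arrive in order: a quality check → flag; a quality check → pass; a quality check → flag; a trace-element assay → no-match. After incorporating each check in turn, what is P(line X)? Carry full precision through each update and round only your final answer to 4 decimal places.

0.9708

After a quality check='flag': P(line X) = 0.75·0.8500 / (0.75·0.8500 + 0.6·0.1500) ≈ 0.8763
After a quality check='pass': P(line X) = 0.25·0.8763 / (0.25·0.8763 + 0.4·0.1237) ≈ 0.8157
After a quality check='flag': P(line X) = 0.75·0.8157 / (0.75·0.8157 + 0.6·0.1843) ≈ 0.8470
After a trace-element assay='no-match': P(line X) = 0.6·0.8470 / (0.6·0.8470 + 0.1·0.1530) ≈ 0.9708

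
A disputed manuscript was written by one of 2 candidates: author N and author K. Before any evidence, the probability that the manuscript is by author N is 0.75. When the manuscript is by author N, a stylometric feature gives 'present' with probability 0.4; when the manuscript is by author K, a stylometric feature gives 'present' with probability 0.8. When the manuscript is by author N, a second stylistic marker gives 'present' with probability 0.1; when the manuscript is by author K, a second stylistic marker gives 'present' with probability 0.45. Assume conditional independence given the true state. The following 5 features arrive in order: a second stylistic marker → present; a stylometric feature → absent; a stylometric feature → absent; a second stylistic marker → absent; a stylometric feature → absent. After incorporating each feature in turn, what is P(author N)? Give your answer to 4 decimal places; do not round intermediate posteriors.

After a second stylistic marker='present': P(author N) = 0.1·0.7500 / (0.1·0.7500 + 0.45·0.2500) ≈ 0.4000
After a stylometric feature='absent': P(author N) = 0.6·0.4000 / (0.6·0.4000 + 0.2·0.6000) ≈ 0.6667
After a stylometric feature='absent': P(author N) = 0.6·0.6667 / (0.6·0.6667 + 0.2·0.3333) ≈ 0.8571
After a second stylistic marker='absent': P(author N) = 0.9·0.8571 / (0.9·0.8571 + 0.55·0.1429) ≈ 0.9076
After a stylometric feature='absent': P(author N) = 0.6·0.9076 / (0.6·0.9076 + 0.2·0.0924) ≈ 0.9672

0.9672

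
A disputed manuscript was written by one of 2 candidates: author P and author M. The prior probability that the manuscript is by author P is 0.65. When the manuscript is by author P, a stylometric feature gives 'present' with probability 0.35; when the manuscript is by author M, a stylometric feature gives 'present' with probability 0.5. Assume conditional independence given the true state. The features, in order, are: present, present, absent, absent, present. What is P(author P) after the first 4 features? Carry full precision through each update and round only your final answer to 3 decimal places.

0.606

Apply Bayes' rule sequentially, carrying P(author P) forward.
After 'present': P(author P) = 0.35·0.6500 / (0.35·0.6500 + 0.5·0.3500) ≈ 0.5652
After 'present': P(author P) = 0.35·0.5652 / (0.35·0.5652 + 0.5·0.4348) ≈ 0.4764
After 'absent': P(author P) = 0.65·0.4764 / (0.65·0.4764 + 0.5·0.5236) ≈ 0.5419
After 'absent': P(author P) = 0.65·0.5419 / (0.65·0.5419 + 0.5·0.4581) ≈ 0.6060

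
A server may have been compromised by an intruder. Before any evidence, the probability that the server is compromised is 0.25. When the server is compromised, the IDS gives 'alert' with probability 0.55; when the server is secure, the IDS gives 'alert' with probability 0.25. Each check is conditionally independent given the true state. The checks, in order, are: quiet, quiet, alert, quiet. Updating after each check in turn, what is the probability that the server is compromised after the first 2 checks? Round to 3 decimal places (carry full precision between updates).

0.107

After 'quiet': P(compromised) = 0.45·0.2500 / (0.45·0.2500 + 0.75·0.7500) ≈ 0.1667
After 'quiet': P(compromised) = 0.45·0.1667 / (0.45·0.1667 + 0.75·0.8333) ≈ 0.1071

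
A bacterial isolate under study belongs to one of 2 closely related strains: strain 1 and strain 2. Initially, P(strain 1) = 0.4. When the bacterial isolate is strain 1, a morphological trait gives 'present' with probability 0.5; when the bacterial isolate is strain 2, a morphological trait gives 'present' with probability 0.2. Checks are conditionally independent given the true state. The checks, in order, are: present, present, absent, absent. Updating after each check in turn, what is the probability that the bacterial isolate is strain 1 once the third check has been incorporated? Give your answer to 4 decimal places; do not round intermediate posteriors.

0.7225

Each posterior becomes the prior for the next update.
After 'present': P(strain 1) = 0.5·0.4000 / (0.5·0.4000 + 0.2·0.6000) ≈ 0.6250
After 'present': P(strain 1) = 0.5·0.6250 / (0.5·0.6250 + 0.2·0.3750) ≈ 0.8065
After 'absent': P(strain 1) = 0.5·0.8065 / (0.5·0.8065 + 0.8·0.1935) ≈ 0.7225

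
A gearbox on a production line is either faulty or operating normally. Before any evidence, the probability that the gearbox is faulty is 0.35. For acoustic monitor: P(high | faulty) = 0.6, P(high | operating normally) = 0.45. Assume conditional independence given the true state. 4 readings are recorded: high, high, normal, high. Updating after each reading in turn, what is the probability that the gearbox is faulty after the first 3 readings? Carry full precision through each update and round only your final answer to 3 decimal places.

0.410

After 'high': P(faulty) = 0.6·0.3500 / (0.6·0.3500 + 0.45·0.6500) ≈ 0.4179
After 'high': P(faulty) = 0.6·0.4179 / (0.6·0.4179 + 0.45·0.5821) ≈ 0.4891
After 'normal': P(faulty) = 0.4·0.4891 / (0.4·0.4891 + 0.55·0.5109) ≈ 0.4104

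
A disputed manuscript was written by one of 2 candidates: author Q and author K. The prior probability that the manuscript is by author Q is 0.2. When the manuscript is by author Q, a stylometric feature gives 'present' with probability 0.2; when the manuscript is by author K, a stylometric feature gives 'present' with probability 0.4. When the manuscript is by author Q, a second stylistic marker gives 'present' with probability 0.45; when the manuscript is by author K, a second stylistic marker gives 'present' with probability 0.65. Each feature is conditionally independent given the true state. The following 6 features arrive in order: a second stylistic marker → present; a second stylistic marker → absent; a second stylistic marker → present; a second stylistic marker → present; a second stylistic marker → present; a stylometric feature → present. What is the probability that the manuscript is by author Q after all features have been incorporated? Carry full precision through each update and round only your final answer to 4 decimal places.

After a second stylistic marker='present': P(author Q) = 0.45·0.2000 / (0.45·0.2000 + 0.65·0.8000) ≈ 0.1475
After a second stylistic marker='absent': P(author Q) = 0.55·0.1475 / (0.55·0.1475 + 0.35·0.8525) ≈ 0.2138
After a second stylistic marker='present': P(author Q) = 0.45·0.2138 / (0.45·0.2138 + 0.65·0.7862) ≈ 0.1585
After a second stylistic marker='present': P(author Q) = 0.45·0.1585 / (0.45·0.1585 + 0.65·0.8415) ≈ 0.1153
After a second stylistic marker='present': P(author Q) = 0.45·0.1153 / (0.45·0.1153 + 0.65·0.8847) ≈ 0.0828
After a stylometric feature='present': P(author Q) = 0.2·0.0828 / (0.2·0.0828 + 0.4·0.9172) ≈ 0.0432

0.0432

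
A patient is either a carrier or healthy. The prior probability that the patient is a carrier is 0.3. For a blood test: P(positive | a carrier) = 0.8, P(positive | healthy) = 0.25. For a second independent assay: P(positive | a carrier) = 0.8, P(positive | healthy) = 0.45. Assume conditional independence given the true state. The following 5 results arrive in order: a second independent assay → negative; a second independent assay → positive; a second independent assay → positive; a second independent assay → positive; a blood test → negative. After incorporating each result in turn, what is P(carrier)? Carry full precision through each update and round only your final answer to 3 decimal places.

0.189

Apply Bayes' rule sequentially, carrying P(carrier) forward.
After a second independent assay='negative': P(carrier) = 0.2·0.3000 / (0.2·0.3000 + 0.55·0.7000) ≈ 0.1348
After a second independent assay='positive': P(carrier) = 0.8·0.1348 / (0.8·0.1348 + 0.45·0.8652) ≈ 0.2169
After a second independent assay='positive': P(carrier) = 0.8·0.2169 / (0.8·0.2169 + 0.45·0.7831) ≈ 0.3300
After a second independent assay='positive': P(carrier) = 0.8·0.3300 / (0.8·0.3300 + 0.45·0.6700) ≈ 0.4668
After a blood test='negative': P(carrier) = 0.2·0.4668 / (0.2·0.4668 + 0.75·0.5332) ≈ 0.1893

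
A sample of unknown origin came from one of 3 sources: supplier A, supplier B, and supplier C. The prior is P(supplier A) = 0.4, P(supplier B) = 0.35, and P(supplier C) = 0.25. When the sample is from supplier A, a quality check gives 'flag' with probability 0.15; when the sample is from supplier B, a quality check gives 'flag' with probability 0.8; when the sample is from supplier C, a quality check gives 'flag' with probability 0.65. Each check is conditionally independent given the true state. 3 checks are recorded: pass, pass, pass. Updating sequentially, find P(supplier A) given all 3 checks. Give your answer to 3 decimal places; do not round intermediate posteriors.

0.948

After 'pass': normaliser = 0.85·0.4000 + 0.2·0.3500 + 0.35·0.2500; P(supplier A) ≈ 0.6834, P(supplier B) ≈ 0.1407, P(supplier C) ≈ 0.1759
After 'pass': normaliser = 0.85·0.6834 + 0.2·0.1407 + 0.35·0.1759; P(supplier A) ≈ 0.8662, P(supplier B) ≈ 0.0420, P(supplier C) ≈ 0.0918
After 'pass': normaliser = 0.85·0.8662 + 0.2·0.0420 + 0.35·0.0918; P(supplier A) ≈ 0.9478, P(supplier B) ≈ 0.0108, P(supplier C) ≈ 0.0414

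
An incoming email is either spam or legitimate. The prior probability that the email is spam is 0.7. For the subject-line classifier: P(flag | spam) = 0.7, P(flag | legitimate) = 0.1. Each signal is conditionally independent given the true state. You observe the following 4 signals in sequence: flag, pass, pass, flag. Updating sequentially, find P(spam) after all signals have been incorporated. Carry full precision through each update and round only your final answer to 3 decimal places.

Apply Bayes' rule sequentially, carrying P(spam) forward.
After 'flag': P(spam) = 0.7·0.7000 / (0.7·0.7000 + 0.1·0.3000) ≈ 0.9423
After 'pass': P(spam) = 0.3·0.9423 / (0.3·0.9423 + 0.9·0.0577) ≈ 0.8448
After 'pass': P(spam) = 0.3·0.8448 / (0.3·0.8448 + 0.9·0.1552) ≈ 0.6447
After 'flag': P(spam) = 0.7·0.6447 / (0.7·0.6447 + 0.1·0.3553) ≈ 0.9270

0.927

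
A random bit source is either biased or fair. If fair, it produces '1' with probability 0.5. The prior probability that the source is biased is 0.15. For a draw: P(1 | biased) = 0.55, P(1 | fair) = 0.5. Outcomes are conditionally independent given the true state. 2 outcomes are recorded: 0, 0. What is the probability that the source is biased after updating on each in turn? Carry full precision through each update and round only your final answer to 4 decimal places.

Each posterior becomes the prior for the next update.
After '0': P(biased) = 0.45·0.1500 / (0.45·0.1500 + 0.5·0.8500) ≈ 0.1371
After '0': P(biased) = 0.45·0.1371 / (0.45·0.1371 + 0.5·0.8629) ≈ 0.1251

0.1251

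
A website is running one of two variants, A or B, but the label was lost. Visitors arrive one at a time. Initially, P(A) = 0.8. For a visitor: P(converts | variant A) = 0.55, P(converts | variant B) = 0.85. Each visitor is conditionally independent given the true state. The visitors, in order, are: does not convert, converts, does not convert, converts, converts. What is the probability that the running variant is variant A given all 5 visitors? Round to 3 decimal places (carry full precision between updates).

0.907

After 'does not convert': P(A) = 0.45·0.8000 / (0.45·0.8000 + 0.15·0.2000) ≈ 0.9231
After 'converts': P(A) = 0.55·0.9231 / (0.55·0.9231 + 0.85·0.0769) ≈ 0.8859
After 'does not convert': P(A) = 0.45·0.8859 / (0.45·0.8859 + 0.15·0.1141) ≈ 0.9588
After 'converts': P(A) = 0.55·0.9588 / (0.55·0.9588 + 0.85·0.0412) ≈ 0.9378
After 'converts': P(A) = 0.55·0.9378 / (0.55·0.9378 + 0.85·0.0622) ≈ 0.9070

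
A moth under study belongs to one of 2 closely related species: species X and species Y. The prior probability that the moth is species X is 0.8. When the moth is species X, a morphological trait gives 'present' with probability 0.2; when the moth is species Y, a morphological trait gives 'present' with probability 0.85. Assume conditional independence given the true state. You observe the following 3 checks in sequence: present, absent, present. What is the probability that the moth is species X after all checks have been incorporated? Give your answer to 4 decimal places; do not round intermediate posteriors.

Apply Bayes' rule sequentially, carrying P(species X) forward.
After 'present': P(species X) = 0.2·0.8000 / (0.2·0.8000 + 0.85·0.2000) ≈ 0.4848
After 'absent': P(species X) = 0.8·0.4848 / (0.8·0.4848 + 0.15·0.5152) ≈ 0.8339
After 'present': P(species X) = 0.2·0.8339 / (0.2·0.8339 + 0.85·0.1661) ≈ 0.5415

0.5415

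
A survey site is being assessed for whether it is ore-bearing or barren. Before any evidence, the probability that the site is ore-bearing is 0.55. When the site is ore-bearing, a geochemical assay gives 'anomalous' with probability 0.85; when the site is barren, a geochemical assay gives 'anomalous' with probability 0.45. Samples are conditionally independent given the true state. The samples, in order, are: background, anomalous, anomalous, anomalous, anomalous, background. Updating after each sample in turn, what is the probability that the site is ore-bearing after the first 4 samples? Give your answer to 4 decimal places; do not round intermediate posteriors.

After 'background': P(ore) = 0.15·0.5500 / (0.15·0.5500 + 0.55·0.4500) ≈ 0.2500
After 'anomalous': P(ore) = 0.85·0.2500 / (0.85·0.2500 + 0.45·0.7500) ≈ 0.3864
After 'anomalous': P(ore) = 0.85·0.3864 / (0.85·0.3864 + 0.45·0.6136) ≈ 0.5432
After 'anomalous': P(ore) = 0.85·0.5432 / (0.85·0.5432 + 0.45·0.4568) ≈ 0.6920

0.6920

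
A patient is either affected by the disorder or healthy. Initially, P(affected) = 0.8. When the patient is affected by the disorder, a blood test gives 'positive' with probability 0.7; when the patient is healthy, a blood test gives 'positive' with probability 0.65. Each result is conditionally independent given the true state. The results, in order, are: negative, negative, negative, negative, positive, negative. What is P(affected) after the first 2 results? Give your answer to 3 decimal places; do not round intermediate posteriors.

0.746

After 'negative': P(affected) = 0.3·0.8000 / (0.3·0.8000 + 0.35·0.2000) ≈ 0.7742
After 'negative': P(affected) = 0.3·0.7742 / (0.3·0.7742 + 0.35·0.2258) ≈ 0.7461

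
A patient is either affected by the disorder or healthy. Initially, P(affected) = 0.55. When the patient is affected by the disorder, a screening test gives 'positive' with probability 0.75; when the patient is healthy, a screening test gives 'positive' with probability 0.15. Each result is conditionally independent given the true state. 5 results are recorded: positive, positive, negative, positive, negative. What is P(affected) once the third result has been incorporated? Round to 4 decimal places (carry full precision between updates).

0.8999

Each posterior becomes the prior for the next update.
After 'positive': P(affected) = 0.75·0.5500 / (0.75·0.5500 + 0.15·0.4500) ≈ 0.8594
After 'positive': P(affected) = 0.75·0.8594 / (0.75·0.8594 + 0.15·0.1406) ≈ 0.9683
After 'negative': P(affected) = 0.25·0.9683 / (0.25·0.9683 + 0.85·0.0317) ≈ 0.8999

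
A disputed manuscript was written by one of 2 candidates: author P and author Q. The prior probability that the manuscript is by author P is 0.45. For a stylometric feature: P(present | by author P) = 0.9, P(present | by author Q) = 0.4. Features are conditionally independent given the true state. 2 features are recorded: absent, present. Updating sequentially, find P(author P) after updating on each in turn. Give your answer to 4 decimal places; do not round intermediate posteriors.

After 'absent': P(author P) = 0.1·0.4500 / (0.1·0.4500 + 0.6·0.5500) ≈ 0.1200
After 'present': P(author P) = 0.9·0.1200 / (0.9·0.1200 + 0.4·0.8800) ≈ 0.2348

0.2348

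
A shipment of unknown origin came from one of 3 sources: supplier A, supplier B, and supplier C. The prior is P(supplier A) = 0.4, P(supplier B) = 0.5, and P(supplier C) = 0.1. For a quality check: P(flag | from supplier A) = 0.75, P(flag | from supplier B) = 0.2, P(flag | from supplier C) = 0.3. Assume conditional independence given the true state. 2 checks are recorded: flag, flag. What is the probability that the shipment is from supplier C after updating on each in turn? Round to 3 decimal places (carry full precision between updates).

After 'flag': normaliser = 0.75·0.4000 + 0.2·0.5000 + 0.3·0.1000; P(supplier A) ≈ 0.6977, P(supplier B) ≈ 0.2326, P(supplier C) ≈ 0.0698
After 'flag': normaliser = 0.75·0.6977 + 0.2·0.2326 + 0.3·0.0698; P(supplier A) ≈ 0.8858, P(supplier B) ≈ 0.0787, P(supplier C) ≈ 0.0354

0.035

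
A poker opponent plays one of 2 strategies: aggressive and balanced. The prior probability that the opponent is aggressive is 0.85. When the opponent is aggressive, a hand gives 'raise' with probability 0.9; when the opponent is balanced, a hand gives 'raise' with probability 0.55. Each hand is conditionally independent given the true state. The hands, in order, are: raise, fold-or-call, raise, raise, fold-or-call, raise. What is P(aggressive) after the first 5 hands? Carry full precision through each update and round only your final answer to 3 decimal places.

0.551

After 'raise': P(aggressive) = 0.9·0.8500 / (0.9·0.8500 + 0.55·0.1500) ≈ 0.9027
After 'fold-or-call': P(aggressive) = 0.1·0.9027 / (0.1·0.9027 + 0.45·0.0973) ≈ 0.6733
After 'raise': P(aggressive) = 0.9·0.6733 / (0.9·0.6733 + 0.55·0.3267) ≈ 0.7713
After 'raise': P(aggressive) = 0.9·0.7713 / (0.9·0.7713 + 0.55·0.2287) ≈ 0.8466
After 'fold-or-call': P(aggressive) = 0.1·0.8466 / (0.1·0.8466 + 0.45·0.1534) ≈ 0.5508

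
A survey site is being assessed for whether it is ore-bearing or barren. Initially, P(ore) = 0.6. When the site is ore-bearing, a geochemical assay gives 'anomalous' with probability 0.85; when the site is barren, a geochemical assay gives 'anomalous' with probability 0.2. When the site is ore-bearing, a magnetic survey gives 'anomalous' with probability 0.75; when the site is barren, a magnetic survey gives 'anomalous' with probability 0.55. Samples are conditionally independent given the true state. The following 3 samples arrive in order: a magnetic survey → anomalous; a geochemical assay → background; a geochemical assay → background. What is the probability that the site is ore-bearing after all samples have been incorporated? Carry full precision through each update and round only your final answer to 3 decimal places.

Each posterior becomes the prior for the next update.
After a magnetic survey='anomalous': P(ore) = 0.75·0.6000 / (0.75·0.6000 + 0.55·0.4000) ≈ 0.6716
After a geochemical assay='background': P(ore) = 0.15·0.6716 / (0.15·0.6716 + 0.8·0.3284) ≈ 0.2772
After a geochemical assay='background': P(ore) = 0.15·0.2772 / (0.15·0.2772 + 0.8·0.7228) ≈ 0.0671

0.067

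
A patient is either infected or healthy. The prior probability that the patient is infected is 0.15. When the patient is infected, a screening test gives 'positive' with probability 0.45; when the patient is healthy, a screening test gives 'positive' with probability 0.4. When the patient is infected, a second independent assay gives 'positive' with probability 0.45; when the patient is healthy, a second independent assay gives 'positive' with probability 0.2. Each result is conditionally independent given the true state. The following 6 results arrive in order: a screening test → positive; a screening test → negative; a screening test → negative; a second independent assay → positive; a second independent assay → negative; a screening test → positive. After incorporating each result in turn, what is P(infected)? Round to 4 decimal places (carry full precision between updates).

After a screening test='positive': P(infected) = 0.45·0.1500 / (0.45·0.1500 + 0.4·0.8500) ≈ 0.1656
After a screening test='negative': P(infected) = 0.55·0.1656 / (0.55·0.1656 + 0.6·0.8344) ≈ 0.1540
After a screening test='negative': P(infected) = 0.55·0.1540 / (0.55·0.1540 + 0.6·0.8460) ≈ 0.1430
After a second independent assay='positive': P(infected) = 0.45·0.1430 / (0.45·0.1430 + 0.2·0.8570) ≈ 0.2729
After a second independent assay='negative': P(infected) = 0.55·0.2729 / (0.55·0.2729 + 0.8·0.7271) ≈ 0.2051
After a screening test='positive': P(infected) = 0.45·0.2051 / (0.45·0.2051 + 0.4·0.7949) ≈ 0.2250

0.2250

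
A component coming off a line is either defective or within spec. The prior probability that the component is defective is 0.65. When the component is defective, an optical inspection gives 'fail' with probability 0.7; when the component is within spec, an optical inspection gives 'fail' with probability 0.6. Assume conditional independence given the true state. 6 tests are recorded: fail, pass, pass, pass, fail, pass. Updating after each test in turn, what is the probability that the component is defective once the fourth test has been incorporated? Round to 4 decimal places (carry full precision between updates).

0.4776

Each posterior becomes the prior for the next update.
After 'fail': P(defective) = 0.7·0.6500 / (0.7·0.6500 + 0.6·0.3500) ≈ 0.6842
After 'pass': P(defective) = 0.3·0.6842 / (0.3·0.6842 + 0.4·0.3158) ≈ 0.6190
After 'pass': P(defective) = 0.3·0.6190 / (0.3·0.6190 + 0.4·0.3810) ≈ 0.5493
After 'pass': P(defective) = 0.3·0.5493 / (0.3·0.5493 + 0.4·0.4507) ≈ 0.4776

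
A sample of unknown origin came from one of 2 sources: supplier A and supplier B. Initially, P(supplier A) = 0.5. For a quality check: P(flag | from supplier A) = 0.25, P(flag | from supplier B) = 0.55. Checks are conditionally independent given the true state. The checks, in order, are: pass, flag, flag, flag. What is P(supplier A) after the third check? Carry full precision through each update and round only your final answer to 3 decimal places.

After 'pass': P(supplier A) = 0.75·0.5000 / (0.75·0.5000 + 0.45·0.5000) ≈ 0.6250
After 'flag': P(supplier A) = 0.25·0.6250 / (0.25·0.6250 + 0.55·0.3750) ≈ 0.4310
After 'flag': P(supplier A) = 0.25·0.4310 / (0.25·0.4310 + 0.55·0.5690) ≈ 0.2561

0.256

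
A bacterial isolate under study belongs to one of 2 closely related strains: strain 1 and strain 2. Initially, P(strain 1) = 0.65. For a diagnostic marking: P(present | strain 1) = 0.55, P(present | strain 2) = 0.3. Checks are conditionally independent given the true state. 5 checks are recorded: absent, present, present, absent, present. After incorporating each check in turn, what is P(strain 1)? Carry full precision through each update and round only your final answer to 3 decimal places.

After 'absent': P(strain 1) = 0.45·0.6500 / (0.45·0.6500 + 0.7·0.3500) ≈ 0.5442
After 'present': P(strain 1) = 0.55·0.5442 / (0.55·0.5442 + 0.3·0.4558) ≈ 0.6864
After 'present': P(strain 1) = 0.55·0.6864 / (0.55·0.6864 + 0.3·0.3136) ≈ 0.8005
After 'absent': P(strain 1) = 0.45·0.8005 / (0.45·0.8005 + 0.7·0.1995) ≈ 0.7206
After 'present': P(strain 1) = 0.55·0.7206 / (0.55·0.7206 + 0.3·0.2794) ≈ 0.8255

0.825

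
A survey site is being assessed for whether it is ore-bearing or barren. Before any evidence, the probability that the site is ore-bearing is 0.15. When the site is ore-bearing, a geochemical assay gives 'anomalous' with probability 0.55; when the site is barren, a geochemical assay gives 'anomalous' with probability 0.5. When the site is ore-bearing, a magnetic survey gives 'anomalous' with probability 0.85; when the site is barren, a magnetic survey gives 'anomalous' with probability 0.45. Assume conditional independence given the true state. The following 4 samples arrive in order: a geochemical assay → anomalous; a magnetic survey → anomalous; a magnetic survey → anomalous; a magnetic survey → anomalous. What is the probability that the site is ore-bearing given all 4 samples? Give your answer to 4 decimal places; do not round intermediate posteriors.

After a geochemical assay='anomalous': P(ore) = 0.55·0.1500 / (0.55·0.1500 + 0.5·0.8500) ≈ 0.1626
After a magnetic survey='anomalous': P(ore) = 0.85·0.1626 / (0.85·0.1626 + 0.45·0.8374) ≈ 0.2683
After a magnetic survey='anomalous': P(ore) = 0.85·0.2683 / (0.85·0.2683 + 0.45·0.7317) ≈ 0.4092
After a magnetic survey='anomalous': P(ore) = 0.85·0.4092 / (0.85·0.4092 + 0.45·0.5908) ≈ 0.5668

0.5668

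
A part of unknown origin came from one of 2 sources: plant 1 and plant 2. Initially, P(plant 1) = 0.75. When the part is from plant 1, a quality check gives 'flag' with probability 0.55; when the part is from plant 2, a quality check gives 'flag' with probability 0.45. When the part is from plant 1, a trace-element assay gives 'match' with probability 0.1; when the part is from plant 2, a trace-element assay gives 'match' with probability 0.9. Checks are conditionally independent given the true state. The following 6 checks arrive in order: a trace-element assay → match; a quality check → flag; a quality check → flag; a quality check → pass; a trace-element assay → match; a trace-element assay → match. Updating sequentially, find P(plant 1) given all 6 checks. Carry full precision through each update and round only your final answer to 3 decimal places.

0.005

After a trace-element assay='match': P(plant 1) = 0.1·0.7500 / (0.1·0.7500 + 0.9·0.2500) ≈ 0.2500
After a quality check='flag': P(plant 1) = 0.55·0.2500 / (0.55·0.2500 + 0.45·0.7500) ≈ 0.2895
After a quality check='flag': P(plant 1) = 0.55·0.2895 / (0.55·0.2895 + 0.45·0.7105) ≈ 0.3324
After a quality check='pass': P(plant 1) = 0.45·0.3324 / (0.45·0.3324 + 0.55·0.6676) ≈ 0.2895
After a trace-element assay='match': P(plant 1) = 0.1·0.2895 / (0.1·0.2895 + 0.9·0.7105) ≈ 0.0433
After a trace-element assay='match': P(plant 1) = 0.1·0.0433 / (0.1·0.0433 + 0.9·0.9567) ≈ 0.0050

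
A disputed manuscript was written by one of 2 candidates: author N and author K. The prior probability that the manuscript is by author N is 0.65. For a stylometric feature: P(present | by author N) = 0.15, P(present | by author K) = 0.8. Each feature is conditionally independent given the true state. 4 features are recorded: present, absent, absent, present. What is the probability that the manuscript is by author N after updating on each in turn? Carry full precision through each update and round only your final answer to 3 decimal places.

0.541

After 'present': P(author N) = 0.15·0.6500 / (0.15·0.6500 + 0.8·0.3500) ≈ 0.2583
After 'absent': P(author N) = 0.85·0.2583 / (0.85·0.2583 + 0.2·0.7417) ≈ 0.5968
After 'absent': P(author N) = 0.85·0.5968 / (0.85·0.5968 + 0.2·0.4032) ≈ 0.8628
After 'present': P(author N) = 0.15·0.8628 / (0.15·0.8628 + 0.8·0.1372) ≈ 0.5411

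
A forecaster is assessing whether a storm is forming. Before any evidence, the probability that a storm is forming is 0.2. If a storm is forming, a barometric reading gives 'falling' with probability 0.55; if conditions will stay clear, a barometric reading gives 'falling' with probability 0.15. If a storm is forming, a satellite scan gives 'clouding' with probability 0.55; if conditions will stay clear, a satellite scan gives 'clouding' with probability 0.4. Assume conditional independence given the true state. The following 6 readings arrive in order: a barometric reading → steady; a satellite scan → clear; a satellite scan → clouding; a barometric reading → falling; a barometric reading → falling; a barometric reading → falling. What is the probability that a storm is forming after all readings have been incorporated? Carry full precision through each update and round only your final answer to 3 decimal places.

After a barometric reading='steady': P(storm) = 0.45·0.2000 / (0.45·0.2000 + 0.85·0.8000) ≈ 0.1169
After a satellite scan='clear': P(storm) = 0.45·0.1169 / (0.45·0.1169 + 0.6·0.8831) ≈ 0.0903
After a satellite scan='clouding': P(storm) = 0.55·0.0903 / (0.55·0.0903 + 0.4·0.9097) ≈ 0.1201
After a barometric reading='falling': P(storm) = 0.55·0.1201 / (0.55·0.1201 + 0.15·0.8799) ≈ 0.3335
After a barometric reading='falling': P(storm) = 0.55·0.3335 / (0.55·0.3335 + 0.15·0.6665) ≈ 0.6473
After a barometric reading='falling': P(storm) = 0.55·0.6473 / (0.55·0.6473 + 0.15·0.3527) ≈ 0.8706

0.871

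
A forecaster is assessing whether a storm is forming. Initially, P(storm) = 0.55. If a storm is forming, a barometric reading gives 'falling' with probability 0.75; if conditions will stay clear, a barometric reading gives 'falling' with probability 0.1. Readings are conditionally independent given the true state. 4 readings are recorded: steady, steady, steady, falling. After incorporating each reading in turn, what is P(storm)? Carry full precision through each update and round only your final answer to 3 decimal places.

0.164

After 'steady': P(storm) = 0.25·0.5500 / (0.25·0.5500 + 0.9·0.4500) ≈ 0.2535
After 'steady': P(storm) = 0.25·0.2535 / (0.25·0.2535 + 0.9·0.7465) ≈ 0.0862
After 'steady': P(storm) = 0.25·0.0862 / (0.25·0.0862 + 0.9·0.9138) ≈ 0.0255
After 'falling': P(storm) = 0.75·0.0255 / (0.75·0.0255 + 0.1·0.9745) ≈ 0.1642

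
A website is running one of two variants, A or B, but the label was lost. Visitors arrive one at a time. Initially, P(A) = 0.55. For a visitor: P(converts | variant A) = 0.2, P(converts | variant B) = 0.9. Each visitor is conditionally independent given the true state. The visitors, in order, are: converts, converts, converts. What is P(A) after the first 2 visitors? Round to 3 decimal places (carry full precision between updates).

0.057

After 'converts': P(A) = 0.2·0.5500 / (0.2·0.5500 + 0.9·0.4500) ≈ 0.2136
After 'converts': P(A) = 0.2·0.2136 / (0.2·0.2136 + 0.9·0.7864) ≈ 0.0569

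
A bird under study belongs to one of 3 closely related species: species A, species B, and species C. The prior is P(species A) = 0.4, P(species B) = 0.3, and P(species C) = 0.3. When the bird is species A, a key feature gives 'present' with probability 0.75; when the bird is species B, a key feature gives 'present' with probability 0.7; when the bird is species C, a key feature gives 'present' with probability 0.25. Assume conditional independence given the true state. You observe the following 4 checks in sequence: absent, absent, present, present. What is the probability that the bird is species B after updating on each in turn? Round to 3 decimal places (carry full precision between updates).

0.350

After 'absent': normaliser = 0.25·0.4000 + 0.3·0.3000 + 0.75·0.3000; P(species A) ≈ 0.2410, P(species B) ≈ 0.2169, P(species C) ≈ 0.5422
After 'absent': normaliser = 0.25·0.2410 + 0.3·0.2169 + 0.75·0.5422; P(species A) ≈ 0.1133, P(species B) ≈ 0.1223, P(species C) ≈ 0.7644
After 'present': normaliser = 0.75·0.1133 + 0.7·0.1223 + 0.25·0.7644; P(species A) ≈ 0.2349, P(species B) ≈ 0.2367, P(species C) ≈ 0.5284
After 'present': normaliser = 0.75·0.2349 + 0.7·0.2367 + 0.25·0.5284; P(species A) ≈ 0.3716, P(species B) ≈ 0.3496, P(species C) ≈ 0.2787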